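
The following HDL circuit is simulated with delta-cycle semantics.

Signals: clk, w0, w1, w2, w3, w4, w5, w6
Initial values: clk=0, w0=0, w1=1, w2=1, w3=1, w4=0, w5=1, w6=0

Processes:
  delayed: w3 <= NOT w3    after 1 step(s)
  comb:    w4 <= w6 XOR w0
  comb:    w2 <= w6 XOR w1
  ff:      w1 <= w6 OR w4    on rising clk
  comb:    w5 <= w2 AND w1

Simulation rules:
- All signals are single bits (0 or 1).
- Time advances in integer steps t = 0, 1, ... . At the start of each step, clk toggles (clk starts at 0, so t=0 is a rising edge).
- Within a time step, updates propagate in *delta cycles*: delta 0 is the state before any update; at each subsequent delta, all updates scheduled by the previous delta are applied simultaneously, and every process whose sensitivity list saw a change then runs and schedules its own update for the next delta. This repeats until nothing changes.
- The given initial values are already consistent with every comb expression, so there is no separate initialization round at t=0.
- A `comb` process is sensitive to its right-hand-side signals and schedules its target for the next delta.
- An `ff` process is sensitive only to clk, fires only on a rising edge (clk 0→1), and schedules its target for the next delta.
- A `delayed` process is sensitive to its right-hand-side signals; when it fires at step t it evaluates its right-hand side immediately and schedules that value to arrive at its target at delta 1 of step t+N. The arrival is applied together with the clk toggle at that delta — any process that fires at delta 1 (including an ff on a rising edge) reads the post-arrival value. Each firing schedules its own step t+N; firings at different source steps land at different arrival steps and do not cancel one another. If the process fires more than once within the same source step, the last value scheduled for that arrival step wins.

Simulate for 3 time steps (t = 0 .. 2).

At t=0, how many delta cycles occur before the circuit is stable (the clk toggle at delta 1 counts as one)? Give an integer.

[bits: w2,w3,w6,w5,w4,clk,w1,w0]
t=0: Δ0=11010010 Δ1=11010110 Δ2=11010100 Δ3=01000100 | 3Δ
t=1: Δ0=01000100 Δ1=01000000 | 1Δ
t=2: Δ0=01000000 Δ1=01000100 | 1Δ

3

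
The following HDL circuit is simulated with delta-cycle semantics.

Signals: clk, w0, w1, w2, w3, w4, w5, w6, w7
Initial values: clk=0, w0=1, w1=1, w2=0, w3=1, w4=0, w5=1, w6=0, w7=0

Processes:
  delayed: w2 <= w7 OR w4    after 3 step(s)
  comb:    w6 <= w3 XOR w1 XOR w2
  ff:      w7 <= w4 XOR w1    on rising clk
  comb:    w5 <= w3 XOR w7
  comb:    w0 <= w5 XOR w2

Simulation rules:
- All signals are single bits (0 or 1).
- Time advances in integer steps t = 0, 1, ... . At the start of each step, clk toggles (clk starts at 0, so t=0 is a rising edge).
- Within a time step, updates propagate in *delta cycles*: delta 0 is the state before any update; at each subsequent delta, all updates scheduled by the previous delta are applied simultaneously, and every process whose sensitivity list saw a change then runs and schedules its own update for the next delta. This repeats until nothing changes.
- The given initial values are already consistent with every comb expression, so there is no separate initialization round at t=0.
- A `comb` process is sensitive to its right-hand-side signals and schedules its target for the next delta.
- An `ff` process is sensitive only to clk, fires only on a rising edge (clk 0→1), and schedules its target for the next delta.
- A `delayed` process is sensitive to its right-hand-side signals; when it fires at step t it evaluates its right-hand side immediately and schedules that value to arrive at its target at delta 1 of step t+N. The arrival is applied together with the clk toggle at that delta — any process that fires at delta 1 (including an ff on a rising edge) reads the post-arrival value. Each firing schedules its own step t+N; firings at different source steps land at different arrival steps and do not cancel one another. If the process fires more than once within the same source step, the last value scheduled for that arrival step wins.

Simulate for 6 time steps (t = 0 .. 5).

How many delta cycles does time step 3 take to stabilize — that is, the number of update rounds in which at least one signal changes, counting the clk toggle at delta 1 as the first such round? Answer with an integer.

2

t0.Δ0 w6=0 w2=0 w4=0 w7=0 clk=0 w5=1 w3=1 w0=1 w1=1
t0.Δ1 w6=0 w2=0 w4=0 w7=0 clk=1 w5=1 w3=1 w0=1 w1=1
t0.Δ2 w6=0 w2=0 w4=0 w7=1 clk=1 w5=1 w3=1 w0=1 w1=1
t0.Δ3 w6=0 w2=0 w4=0 w7=1 clk=1 w5=0 w3=1 w0=1 w1=1
t0.Δ4 w6=0 w2=0 w4=0 w7=1 clk=1 w5=0 w3=1 w0=0 w1=1
t1.Δ0 w6=0 w2=0 w4=0 w7=1 clk=1 w5=0 w3=1 w0=0 w1=1
t1.Δ1 w6=0 w2=0 w4=0 w7=1 clk=0 w5=0 w3=1 w0=0 w1=1
t2.Δ0 w6=0 w2=0 w4=0 w7=1 clk=0 w5=0 w3=1 w0=0 w1=1
t2.Δ1 w6=0 w2=0 w4=0 w7=1 clk=1 w5=0 w3=1 w0=0 w1=1
t3.Δ0 w6=0 w2=0 w4=0 w7=1 clk=1 w5=0 w3=1 w0=0 w1=1
t3.Δ1 w6=0 w2=1 w4=0 w7=1 clk=0 w5=0 w3=1 w0=0 w1=1
t3.Δ2 w6=1 w2=1 w4=0 w7=1 clk=0 w5=0 w3=1 w0=1 w1=1
t4.Δ0 w6=1 w2=1 w4=0 w7=1 clk=0 w5=0 w3=1 w0=1 w1=1
t4.Δ1 w6=1 w2=1 w4=0 w7=1 clk=1 w5=0 w3=1 w0=1 w1=1
t5.Δ0 w6=1 w2=1 w4=0 w7=1 clk=1 w5=0 w3=1 w0=1 w1=1
t5.Δ1 w6=1 w2=1 w4=0 w7=1 clk=0 w5=0 w3=1 w0=1 w1=1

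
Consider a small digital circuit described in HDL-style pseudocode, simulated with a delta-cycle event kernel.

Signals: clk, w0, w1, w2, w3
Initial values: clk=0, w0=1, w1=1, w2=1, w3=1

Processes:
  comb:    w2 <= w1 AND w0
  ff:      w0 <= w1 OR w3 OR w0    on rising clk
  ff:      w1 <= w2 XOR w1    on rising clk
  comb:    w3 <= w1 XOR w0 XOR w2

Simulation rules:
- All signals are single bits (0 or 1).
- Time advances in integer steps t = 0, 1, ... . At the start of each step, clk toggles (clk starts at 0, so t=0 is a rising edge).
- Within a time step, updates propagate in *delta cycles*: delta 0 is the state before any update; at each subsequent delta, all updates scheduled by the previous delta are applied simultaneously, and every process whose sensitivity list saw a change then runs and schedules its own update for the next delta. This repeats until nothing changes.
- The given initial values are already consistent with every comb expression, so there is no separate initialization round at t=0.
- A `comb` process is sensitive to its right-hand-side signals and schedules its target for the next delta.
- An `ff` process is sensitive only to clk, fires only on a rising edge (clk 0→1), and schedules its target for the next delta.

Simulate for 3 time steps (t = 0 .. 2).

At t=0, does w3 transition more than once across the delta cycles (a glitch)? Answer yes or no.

t=0 Δ0: w2=1 w1=1 w3=1 clk=0 w0=1
  Δ1: clk:0→1
  Δ2: w1:1→0
  Δ3: w2:1→0, w3:1→0
  Δ4: w3:0→1
  (4Δ to stable)
t=1 Δ0: w2=0 w1=0 w3=1 clk=1 w0=1
  Δ1: clk:1→0
  (1Δ to stable)
t=2 Δ0: w2=0 w1=0 w3=1 clk=0 w0=1
  Δ1: clk:0→1
  (1Δ to stable)

yes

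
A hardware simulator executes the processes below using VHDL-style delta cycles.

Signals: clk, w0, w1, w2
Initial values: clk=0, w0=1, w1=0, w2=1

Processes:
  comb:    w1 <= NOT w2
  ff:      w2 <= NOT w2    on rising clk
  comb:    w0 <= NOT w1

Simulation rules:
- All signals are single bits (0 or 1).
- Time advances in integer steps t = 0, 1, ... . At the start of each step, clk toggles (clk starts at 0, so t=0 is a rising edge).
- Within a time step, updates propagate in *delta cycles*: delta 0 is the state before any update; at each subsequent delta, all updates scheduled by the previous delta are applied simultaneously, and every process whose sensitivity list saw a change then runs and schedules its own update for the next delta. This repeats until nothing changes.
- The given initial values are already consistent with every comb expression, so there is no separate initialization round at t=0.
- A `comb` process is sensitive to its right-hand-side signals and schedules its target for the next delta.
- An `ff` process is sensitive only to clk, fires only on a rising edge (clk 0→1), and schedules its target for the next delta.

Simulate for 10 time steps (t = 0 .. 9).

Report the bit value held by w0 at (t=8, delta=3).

[bits: w0,clk,w1,w2]
t=0: Δ0=1001 Δ1=1101 Δ2=1100 Δ3=1110 Δ4=0110 | 4Δ
t=1: Δ0=0110 Δ1=0010 | 1Δ
t=2: Δ0=0010 Δ1=0110 Δ2=0111 Δ3=0101 Δ4=1101 | 4Δ
t=3: Δ0=1101 Δ1=1001 | 1Δ
t=4: Δ0=1001 Δ1=1101 Δ2=1100 Δ3=1110 Δ4=0110 | 4Δ
t=5: Δ0=0110 Δ1=0010 | 1Δ
t=6: Δ0=0010 Δ1=0110 Δ2=0111 Δ3=0101 Δ4=1101 | 4Δ
t=7: Δ0=1101 Δ1=1001 | 1Δ
t=8: Δ0=1001 Δ1=1101 Δ2=1100 Δ3=1110 Δ4=0110 | 4Δ
t=9: Δ0=0110 Δ1=0010 | 1Δ

1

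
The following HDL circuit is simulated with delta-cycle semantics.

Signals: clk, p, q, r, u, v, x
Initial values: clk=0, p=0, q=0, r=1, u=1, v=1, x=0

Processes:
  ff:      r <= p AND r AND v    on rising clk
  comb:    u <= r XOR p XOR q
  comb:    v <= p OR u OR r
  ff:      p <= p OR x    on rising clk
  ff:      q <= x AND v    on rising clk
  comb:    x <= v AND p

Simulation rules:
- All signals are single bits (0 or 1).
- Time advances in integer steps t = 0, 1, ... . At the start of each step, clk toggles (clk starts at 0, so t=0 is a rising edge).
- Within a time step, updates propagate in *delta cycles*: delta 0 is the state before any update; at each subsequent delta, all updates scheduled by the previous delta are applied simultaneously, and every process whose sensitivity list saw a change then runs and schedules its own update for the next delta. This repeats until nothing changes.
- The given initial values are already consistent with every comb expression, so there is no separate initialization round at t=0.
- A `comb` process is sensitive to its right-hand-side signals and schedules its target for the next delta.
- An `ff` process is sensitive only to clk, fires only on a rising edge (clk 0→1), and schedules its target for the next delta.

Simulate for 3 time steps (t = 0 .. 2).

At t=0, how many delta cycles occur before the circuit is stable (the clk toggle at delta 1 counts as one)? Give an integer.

4

[bits: clk,v,p,r,x,u,q]
t=0: Δ0=0101010 Δ1=1101010 Δ2=1100010 Δ3=1100000 Δ4=1000000 | 4Δ
t=1: Δ0=1000000 Δ1=0000000 | 1Δ
t=2: Δ0=0000000 Δ1=1000000 | 1Δ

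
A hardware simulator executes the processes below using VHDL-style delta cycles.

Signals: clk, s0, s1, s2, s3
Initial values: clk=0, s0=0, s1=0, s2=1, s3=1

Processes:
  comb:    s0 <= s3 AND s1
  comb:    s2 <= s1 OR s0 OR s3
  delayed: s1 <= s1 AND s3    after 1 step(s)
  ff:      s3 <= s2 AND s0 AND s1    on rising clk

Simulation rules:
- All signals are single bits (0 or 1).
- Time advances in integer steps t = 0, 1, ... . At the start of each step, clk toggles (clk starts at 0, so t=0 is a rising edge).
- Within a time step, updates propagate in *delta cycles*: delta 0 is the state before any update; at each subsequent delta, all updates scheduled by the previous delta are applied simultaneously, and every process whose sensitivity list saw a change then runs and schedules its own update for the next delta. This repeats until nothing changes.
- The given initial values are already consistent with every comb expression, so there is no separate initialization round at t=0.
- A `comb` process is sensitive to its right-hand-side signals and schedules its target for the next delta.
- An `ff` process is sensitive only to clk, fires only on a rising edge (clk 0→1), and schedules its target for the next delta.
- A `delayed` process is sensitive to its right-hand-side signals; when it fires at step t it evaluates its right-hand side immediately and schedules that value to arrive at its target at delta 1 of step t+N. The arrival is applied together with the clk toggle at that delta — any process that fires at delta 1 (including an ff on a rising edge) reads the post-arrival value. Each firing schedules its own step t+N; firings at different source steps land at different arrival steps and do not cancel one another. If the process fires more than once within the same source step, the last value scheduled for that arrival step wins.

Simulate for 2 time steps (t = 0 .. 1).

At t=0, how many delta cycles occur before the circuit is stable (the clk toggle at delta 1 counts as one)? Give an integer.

3

[bits: clk,s3,s0,s1,s2]
t=0: Δ0=01001 Δ1=11001 Δ2=10001 Δ3=10000 | 3Δ
t=1: Δ0=10000 Δ1=00000 | 1Δ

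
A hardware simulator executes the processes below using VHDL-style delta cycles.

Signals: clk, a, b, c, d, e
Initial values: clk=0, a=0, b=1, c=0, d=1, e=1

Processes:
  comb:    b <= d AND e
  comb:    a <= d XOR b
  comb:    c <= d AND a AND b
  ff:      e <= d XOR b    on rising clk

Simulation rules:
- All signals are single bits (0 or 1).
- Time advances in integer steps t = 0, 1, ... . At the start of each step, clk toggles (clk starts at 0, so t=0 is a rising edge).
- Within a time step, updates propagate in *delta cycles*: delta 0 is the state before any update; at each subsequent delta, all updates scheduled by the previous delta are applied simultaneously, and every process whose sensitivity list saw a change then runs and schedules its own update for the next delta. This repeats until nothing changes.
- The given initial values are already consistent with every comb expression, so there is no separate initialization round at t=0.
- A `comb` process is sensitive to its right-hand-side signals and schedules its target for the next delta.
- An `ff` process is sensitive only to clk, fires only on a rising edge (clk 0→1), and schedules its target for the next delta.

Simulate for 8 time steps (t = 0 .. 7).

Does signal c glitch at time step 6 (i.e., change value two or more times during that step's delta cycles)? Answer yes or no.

yes

t0.Δ0 a=0 d=1 b=1 e=1 c=0 clk=0
t0.Δ1 a=0 d=1 b=1 e=1 c=0 clk=1
t0.Δ2 a=0 d=1 b=1 e=0 c=0 clk=1
t0.Δ3 a=0 d=1 b=0 e=0 c=0 clk=1
t0.Δ4 a=1 d=1 b=0 e=0 c=0 clk=1
t1.Δ0 a=1 d=1 b=0 e=0 c=0 clk=1
t1.Δ1 a=1 d=1 b=0 e=0 c=0 clk=0
t2.Δ0 a=1 d=1 b=0 e=0 c=0 clk=0
t2.Δ1 a=1 d=1 b=0 e=0 c=0 clk=1
t2.Δ2 a=1 d=1 b=0 e=1 c=0 clk=1
t2.Δ3 a=1 d=1 b=1 e=1 c=0 clk=1
t2.Δ4 a=0 d=1 b=1 e=1 c=1 clk=1
t2.Δ5 a=0 d=1 b=1 e=1 c=0 clk=1
t3.Δ0 a=0 d=1 b=1 e=1 c=0 clk=1
t3.Δ1 a=0 d=1 b=1 e=1 c=0 clk=0
t4.Δ0 a=0 d=1 b=1 e=1 c=0 clk=0
t4.Δ1 a=0 d=1 b=1 e=1 c=0 clk=1
t4.Δ2 a=0 d=1 b=1 e=0 c=0 clk=1
t4.Δ3 a=0 d=1 b=0 e=0 c=0 clk=1
t4.Δ4 a=1 d=1 b=0 e=0 c=0 clk=1
t5.Δ0 a=1 d=1 b=0 e=0 c=0 clk=1
t5.Δ1 a=1 d=1 b=0 e=0 c=0 clk=0
t6.Δ0 a=1 d=1 b=0 e=0 c=0 clk=0
t6.Δ1 a=1 d=1 b=0 e=0 c=0 clk=1
t6.Δ2 a=1 d=1 b=0 e=1 c=0 clk=1
t6.Δ3 a=1 d=1 b=1 e=1 c=0 clk=1
t6.Δ4 a=0 d=1 b=1 e=1 c=1 clk=1
t6.Δ5 a=0 d=1 b=1 e=1 c=0 clk=1
t7.Δ0 a=0 d=1 b=1 e=1 c=0 clk=1
t7.Δ1 a=0 d=1 b=1 e=1 c=0 clk=0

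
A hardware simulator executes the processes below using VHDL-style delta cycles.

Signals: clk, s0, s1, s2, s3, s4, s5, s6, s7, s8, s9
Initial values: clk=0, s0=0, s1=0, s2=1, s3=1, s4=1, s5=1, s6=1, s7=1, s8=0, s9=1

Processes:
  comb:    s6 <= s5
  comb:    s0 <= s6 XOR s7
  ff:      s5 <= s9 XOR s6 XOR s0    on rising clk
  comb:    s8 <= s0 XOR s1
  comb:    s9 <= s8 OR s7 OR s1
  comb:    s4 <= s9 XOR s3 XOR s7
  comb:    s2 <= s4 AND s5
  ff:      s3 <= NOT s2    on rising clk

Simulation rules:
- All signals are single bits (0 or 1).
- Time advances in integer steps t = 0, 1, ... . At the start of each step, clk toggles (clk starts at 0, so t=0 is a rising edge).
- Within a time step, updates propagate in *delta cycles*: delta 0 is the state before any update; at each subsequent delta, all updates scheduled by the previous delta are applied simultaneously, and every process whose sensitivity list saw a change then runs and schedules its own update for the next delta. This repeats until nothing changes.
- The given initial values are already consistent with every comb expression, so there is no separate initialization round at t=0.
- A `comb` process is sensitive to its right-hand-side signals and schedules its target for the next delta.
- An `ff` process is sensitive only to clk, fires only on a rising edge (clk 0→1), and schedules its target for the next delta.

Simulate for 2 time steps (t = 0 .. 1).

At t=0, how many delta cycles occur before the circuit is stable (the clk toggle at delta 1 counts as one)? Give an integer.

5

t0.Δ0 clk=0 s9=1 s6=1 s1=0 s0=0 s5=1 s4=1 s2=1 s8=0 s7=1 s3=1
t0.Δ1 clk=1 s9=1 s6=1 s1=0 s0=0 s5=1 s4=1 s2=1 s8=0 s7=1 s3=1
t0.Δ2 clk=1 s9=1 s6=1 s1=0 s0=0 s5=0 s4=1 s2=1 s8=0 s7=1 s3=0
t0.Δ3 clk=1 s9=1 s6=0 s1=0 s0=0 s5=0 s4=0 s2=0 s8=0 s7=1 s3=0
t0.Δ4 clk=1 s9=1 s6=0 s1=0 s0=1 s5=0 s4=0 s2=0 s8=0 s7=1 s3=0
t0.Δ5 clk=1 s9=1 s6=0 s1=0 s0=1 s5=0 s4=0 s2=0 s8=1 s7=1 s3=0
t1.Δ0 clk=1 s9=1 s6=0 s1=0 s0=1 s5=0 s4=0 s2=0 s8=1 s7=1 s3=0
t1.Δ1 clk=0 s9=1 s6=0 s1=0 s0=1 s5=0 s4=0 s2=0 s8=1 s7=1 s3=0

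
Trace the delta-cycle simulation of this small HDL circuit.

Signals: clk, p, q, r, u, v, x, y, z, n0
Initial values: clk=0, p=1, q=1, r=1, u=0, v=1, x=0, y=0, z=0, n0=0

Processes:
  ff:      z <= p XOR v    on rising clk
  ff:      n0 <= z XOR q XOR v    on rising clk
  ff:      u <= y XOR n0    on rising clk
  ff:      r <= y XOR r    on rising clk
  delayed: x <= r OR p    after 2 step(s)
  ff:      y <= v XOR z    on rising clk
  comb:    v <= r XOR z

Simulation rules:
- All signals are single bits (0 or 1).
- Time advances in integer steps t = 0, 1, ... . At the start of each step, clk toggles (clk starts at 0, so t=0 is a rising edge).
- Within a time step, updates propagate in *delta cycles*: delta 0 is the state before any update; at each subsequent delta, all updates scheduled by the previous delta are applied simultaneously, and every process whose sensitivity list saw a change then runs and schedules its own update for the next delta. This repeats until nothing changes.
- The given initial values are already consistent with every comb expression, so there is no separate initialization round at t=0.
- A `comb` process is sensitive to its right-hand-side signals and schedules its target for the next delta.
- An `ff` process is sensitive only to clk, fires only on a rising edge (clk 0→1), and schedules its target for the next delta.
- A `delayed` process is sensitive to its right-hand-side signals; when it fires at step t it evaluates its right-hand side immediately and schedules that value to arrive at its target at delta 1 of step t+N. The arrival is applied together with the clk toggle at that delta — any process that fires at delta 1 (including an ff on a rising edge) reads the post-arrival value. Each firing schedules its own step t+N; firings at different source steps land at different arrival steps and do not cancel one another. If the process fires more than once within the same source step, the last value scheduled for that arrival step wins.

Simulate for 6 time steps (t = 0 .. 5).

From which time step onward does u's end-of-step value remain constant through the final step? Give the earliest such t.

t=0 Δ0: y=0 z=0 r=1 q=1 clk=0 p=1 v=1 n0=0 u=0 x=0
  Δ1: clk:0→1
  Δ2: y:0→1
  (2Δ to stable)
t=1 Δ0: y=1 z=0 r=1 q=1 clk=1 p=1 v=1 n0=0 u=0 x=0
  Δ1: clk:1→0
  (1Δ to stable)
t=2 Δ0: y=1 z=0 r=1 q=1 clk=0 p=1 v=1 n0=0 u=0 x=0
  Δ1: clk:0→1
  Δ2: r:1→0, u:0→1
  Δ3: v:1→0
  (3Δ to stable)
t=3 Δ0: y=1 z=0 r=0 q=1 clk=1 p=1 v=0 n0=0 u=1 x=0
  Δ1: clk:1→0
  (1Δ to stable)
t=4 Δ0: y=1 z=0 r=0 q=1 clk=0 p=1 v=0 n0=0 u=1 x=0
  Δ1: clk:0→1, x:0→1
  Δ2: y:1→0, z:0→1, r:0→1, n0:0→1
  (2Δ to stable)
t=5 Δ0: y=0 z=1 r=1 q=1 clk=1 p=1 v=0 n0=1 u=1 x=1
  Δ1: clk:1→0
  (1Δ to stable)

2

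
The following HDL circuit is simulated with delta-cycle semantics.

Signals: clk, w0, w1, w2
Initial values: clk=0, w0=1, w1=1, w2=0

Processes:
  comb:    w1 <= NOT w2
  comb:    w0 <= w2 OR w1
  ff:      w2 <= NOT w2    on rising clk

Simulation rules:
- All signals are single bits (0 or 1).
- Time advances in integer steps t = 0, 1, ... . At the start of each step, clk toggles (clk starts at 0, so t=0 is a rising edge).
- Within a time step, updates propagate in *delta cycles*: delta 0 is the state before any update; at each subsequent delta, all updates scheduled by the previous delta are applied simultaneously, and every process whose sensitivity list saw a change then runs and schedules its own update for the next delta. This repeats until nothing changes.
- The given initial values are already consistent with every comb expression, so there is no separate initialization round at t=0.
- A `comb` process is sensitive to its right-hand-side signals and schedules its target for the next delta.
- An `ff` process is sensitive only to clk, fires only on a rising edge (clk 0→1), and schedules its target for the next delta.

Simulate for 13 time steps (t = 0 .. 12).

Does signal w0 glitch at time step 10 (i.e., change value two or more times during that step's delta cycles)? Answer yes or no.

t=0 Δ0: clk=0 w1=1 w2=0 w0=1
  Δ1: clk:0→1
  Δ2: w2:0→1
  Δ3: w1:1→0
  (3Δ to stable)
t=1 Δ0: clk=1 w1=0 w2=1 w0=1
  Δ1: clk:1→0
  (1Δ to stable)
t=2 Δ0: clk=0 w1=0 w2=1 w0=1
  Δ1: clk:0→1
  Δ2: w2:1→0
  Δ3: w1:0→1, w0:1→0
  Δ4: w0:0→1
  (4Δ to stable)
t=3 Δ0: clk=1 w1=1 w2=0 w0=1
  Δ1: clk:1→0
  (1Δ to stable)
t=4 Δ0: clk=0 w1=1 w2=0 w0=1
  Δ1: clk:0→1
  Δ2: w2:0→1
  Δ3: w1:1→0
  (3Δ to stable)
t=5 Δ0: clk=1 w1=0 w2=1 w0=1
  Δ1: clk:1→0
  (1Δ to stable)
t=6 Δ0: clk=0 w1=0 w2=1 w0=1
  Δ1: clk:0→1
  Δ2: w2:1→0
  Δ3: w1:0→1, w0:1→0
  Δ4: w0:0→1
  (4Δ to stable)
t=7 Δ0: clk=1 w1=1 w2=0 w0=1
  Δ1: clk:1→0
  (1Δ to stable)
t=8 Δ0: clk=0 w1=1 w2=0 w0=1
  Δ1: clk:0→1
  Δ2: w2:0→1
  Δ3: w1:1→0
  (3Δ to stable)
t=9 Δ0: clk=1 w1=0 w2=1 w0=1
  Δ1: clk:1→0
  (1Δ to stable)
t=10 Δ0: clk=0 w1=0 w2=1 w0=1
  Δ1: clk:0→1
  Δ2: w2:1→0
  Δ3: w1:0→1, w0:1→0
  Δ4: w0:0→1
  (4Δ to stable)
t=11 Δ0: clk=1 w1=1 w2=0 w0=1
  Δ1: clk:1→0
  (1Δ to stable)
t=12 Δ0: clk=0 w1=1 w2=0 w0=1
  Δ1: clk:0→1
  Δ2: w2:0→1
  Δ3: w1:1→0
  (3Δ to stable)

yes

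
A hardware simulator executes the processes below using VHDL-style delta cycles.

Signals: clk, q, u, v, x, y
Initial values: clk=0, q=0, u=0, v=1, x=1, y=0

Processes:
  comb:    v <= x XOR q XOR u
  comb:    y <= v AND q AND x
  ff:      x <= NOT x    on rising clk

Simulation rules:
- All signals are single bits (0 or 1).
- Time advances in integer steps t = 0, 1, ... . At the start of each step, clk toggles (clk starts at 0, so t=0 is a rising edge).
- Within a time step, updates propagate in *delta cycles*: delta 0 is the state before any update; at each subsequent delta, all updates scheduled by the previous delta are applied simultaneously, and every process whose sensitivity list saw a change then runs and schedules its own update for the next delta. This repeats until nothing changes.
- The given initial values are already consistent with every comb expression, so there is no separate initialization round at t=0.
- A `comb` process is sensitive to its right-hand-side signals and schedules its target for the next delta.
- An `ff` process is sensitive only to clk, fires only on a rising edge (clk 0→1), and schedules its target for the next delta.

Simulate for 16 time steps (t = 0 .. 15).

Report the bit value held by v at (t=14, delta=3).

[bits: u,clk,v,y,q,x]
t=0: Δ0=001001 Δ1=011001 Δ2=011000 Δ3=010000 | 3Δ
t=1: Δ0=010000 Δ1=000000 | 1Δ
t=2: Δ0=000000 Δ1=010000 Δ2=010001 Δ3=011001 | 3Δ
t=3: Δ0=011001 Δ1=001001 | 1Δ
t=4: Δ0=001001 Δ1=011001 Δ2=011000 Δ3=010000 | 3Δ
t=5: Δ0=010000 Δ1=000000 | 1Δ
t=6: Δ0=000000 Δ1=010000 Δ2=010001 Δ3=011001 | 3Δ
t=7: Δ0=011001 Δ1=001001 | 1Δ
t=8: Δ0=001001 Δ1=011001 Δ2=011000 Δ3=010000 | 3Δ
t=9: Δ0=010000 Δ1=000000 | 1Δ
t=10: Δ0=000000 Δ1=010000 Δ2=010001 Δ3=011001 | 3Δ
t=11: Δ0=011001 Δ1=001001 | 1Δ
t=12: Δ0=001001 Δ1=011001 Δ2=011000 Δ3=010000 | 3Δ
t=13: Δ0=010000 Δ1=000000 | 1Δ
t=14: Δ0=000000 Δ1=010000 Δ2=010001 Δ3=011001 | 3Δ
t=15: Δ0=011001 Δ1=001001 | 1Δ

1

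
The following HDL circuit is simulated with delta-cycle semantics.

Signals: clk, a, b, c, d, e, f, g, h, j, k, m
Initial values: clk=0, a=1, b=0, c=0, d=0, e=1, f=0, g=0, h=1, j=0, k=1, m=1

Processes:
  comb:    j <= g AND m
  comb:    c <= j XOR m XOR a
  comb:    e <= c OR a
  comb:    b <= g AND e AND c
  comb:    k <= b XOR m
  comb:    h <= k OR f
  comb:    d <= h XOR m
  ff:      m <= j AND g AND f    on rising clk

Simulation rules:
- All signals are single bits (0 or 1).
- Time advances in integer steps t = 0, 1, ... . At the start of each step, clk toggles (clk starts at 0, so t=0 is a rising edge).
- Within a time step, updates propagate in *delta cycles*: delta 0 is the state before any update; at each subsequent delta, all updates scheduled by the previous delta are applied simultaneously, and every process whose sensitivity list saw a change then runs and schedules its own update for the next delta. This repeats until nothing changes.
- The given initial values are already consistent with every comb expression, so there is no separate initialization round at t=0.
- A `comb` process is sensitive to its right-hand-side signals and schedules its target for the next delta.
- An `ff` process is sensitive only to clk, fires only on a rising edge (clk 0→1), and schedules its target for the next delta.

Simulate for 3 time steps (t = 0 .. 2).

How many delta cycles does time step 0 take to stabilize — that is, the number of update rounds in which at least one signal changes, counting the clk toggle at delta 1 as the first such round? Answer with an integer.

t=0 Δ0: g=0 d=0 m=1 b=0 c=0 f=0 e=1 j=0 clk=0 k=1 h=1 a=1
  Δ1: clk:0→1
  Δ2: m:1→0
  Δ3: d:0→1, c:0→1, k:1→0
  Δ4: h:1→0
  Δ5: d:1→0
  (5Δ to stable)
t=1 Δ0: g=0 d=0 m=0 b=0 c=1 f=0 e=1 j=0 clk=1 k=0 h=0 a=1
  Δ1: clk:1→0
  (1Δ to stable)
t=2 Δ0: g=0 d=0 m=0 b=0 c=1 f=0 e=1 j=0 clk=0 k=0 h=0 a=1
  Δ1: clk:0→1
  (1Δ to stable)

5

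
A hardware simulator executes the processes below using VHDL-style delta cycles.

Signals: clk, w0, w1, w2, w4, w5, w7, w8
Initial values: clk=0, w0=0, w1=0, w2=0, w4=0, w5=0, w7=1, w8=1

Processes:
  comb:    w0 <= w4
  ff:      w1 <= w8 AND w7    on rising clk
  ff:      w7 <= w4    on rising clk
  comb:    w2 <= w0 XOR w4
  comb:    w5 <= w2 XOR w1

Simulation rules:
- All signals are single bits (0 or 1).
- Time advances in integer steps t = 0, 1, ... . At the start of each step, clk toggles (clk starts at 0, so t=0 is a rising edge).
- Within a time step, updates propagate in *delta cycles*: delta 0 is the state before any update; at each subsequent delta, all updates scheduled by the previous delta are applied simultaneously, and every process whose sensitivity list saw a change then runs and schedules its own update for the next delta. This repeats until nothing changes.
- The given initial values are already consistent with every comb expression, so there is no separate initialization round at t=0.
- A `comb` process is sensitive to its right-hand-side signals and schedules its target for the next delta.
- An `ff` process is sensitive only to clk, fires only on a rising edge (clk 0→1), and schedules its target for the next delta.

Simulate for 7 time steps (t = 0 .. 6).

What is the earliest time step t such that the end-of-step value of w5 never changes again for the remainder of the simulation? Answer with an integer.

2

t=0 Δ0: w2=0 w8=1 w7=1 w5=0 clk=0 w4=0 w1=0 w0=0
  Δ1: clk:0→1
  Δ2: w7:1→0, w1:0→1
  Δ3: w5:0→1
  (3Δ to stable)
t=1 Δ0: w2=0 w8=1 w7=0 w5=1 clk=1 w4=0 w1=1 w0=0
  Δ1: clk:1→0
  (1Δ to stable)
t=2 Δ0: w2=0 w8=1 w7=0 w5=1 clk=0 w4=0 w1=1 w0=0
  Δ1: clk:0→1
  Δ2: w1:1→0
  Δ3: w5:1→0
  (3Δ to stable)
t=3 Δ0: w2=0 w8=1 w7=0 w5=0 clk=1 w4=0 w1=0 w0=0
  Δ1: clk:1→0
  (1Δ to stable)
t=4 Δ0: w2=0 w8=1 w7=0 w5=0 clk=0 w4=0 w1=0 w0=0
  Δ1: clk:0→1
  (1Δ to stable)
t=5 Δ0: w2=0 w8=1 w7=0 w5=0 clk=1 w4=0 w1=0 w0=0
  Δ1: clk:1→0
  (1Δ to stable)
t=6 Δ0: w2=0 w8=1 w7=0 w5=0 clk=0 w4=0 w1=0 w0=0
  Δ1: clk:0→1
  (1Δ to stable)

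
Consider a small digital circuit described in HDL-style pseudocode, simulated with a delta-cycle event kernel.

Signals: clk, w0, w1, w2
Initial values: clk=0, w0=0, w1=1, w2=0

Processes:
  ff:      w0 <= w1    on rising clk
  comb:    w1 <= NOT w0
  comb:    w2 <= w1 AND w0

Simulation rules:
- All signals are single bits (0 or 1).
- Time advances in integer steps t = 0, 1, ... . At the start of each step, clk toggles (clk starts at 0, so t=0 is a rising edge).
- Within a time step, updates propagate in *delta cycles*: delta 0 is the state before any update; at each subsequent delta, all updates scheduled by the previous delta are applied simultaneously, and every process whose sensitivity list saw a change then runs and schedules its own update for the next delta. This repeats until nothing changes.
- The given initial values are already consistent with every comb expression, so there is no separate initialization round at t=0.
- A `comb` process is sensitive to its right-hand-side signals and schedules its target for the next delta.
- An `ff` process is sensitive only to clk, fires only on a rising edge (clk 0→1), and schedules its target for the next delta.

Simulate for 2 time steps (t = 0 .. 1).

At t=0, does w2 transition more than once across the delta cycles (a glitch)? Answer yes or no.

yes

[bits: clk,w1,w0,w2]
t=0: Δ0=0100 Δ1=1100 Δ2=1110 Δ3=1011 Δ4=1010 | 4Δ
t=1: Δ0=1010 Δ1=0010 | 1Δ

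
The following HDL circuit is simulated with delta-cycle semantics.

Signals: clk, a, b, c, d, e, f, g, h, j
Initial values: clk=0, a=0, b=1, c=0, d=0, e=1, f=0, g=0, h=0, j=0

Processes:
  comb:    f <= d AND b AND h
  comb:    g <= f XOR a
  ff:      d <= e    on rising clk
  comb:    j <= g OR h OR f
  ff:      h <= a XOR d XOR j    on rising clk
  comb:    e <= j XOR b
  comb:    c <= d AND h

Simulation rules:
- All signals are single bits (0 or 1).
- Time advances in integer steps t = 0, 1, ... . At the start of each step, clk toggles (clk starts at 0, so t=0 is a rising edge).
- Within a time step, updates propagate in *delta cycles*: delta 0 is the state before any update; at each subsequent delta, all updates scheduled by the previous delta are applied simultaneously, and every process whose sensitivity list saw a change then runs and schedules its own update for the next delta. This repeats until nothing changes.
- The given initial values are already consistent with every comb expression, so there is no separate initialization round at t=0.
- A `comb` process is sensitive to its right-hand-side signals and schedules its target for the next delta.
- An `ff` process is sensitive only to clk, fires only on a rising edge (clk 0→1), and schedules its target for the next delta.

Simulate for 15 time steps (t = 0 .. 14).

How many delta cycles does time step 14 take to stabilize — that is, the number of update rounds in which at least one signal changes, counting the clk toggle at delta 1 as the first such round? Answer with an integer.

4

t0.Δ0 g=0 f=0 h=0 a=0 b=1 c=0 d=0 j=0 clk=0 e=1
t0.Δ1 g=0 f=0 h=0 a=0 b=1 c=0 d=0 j=0 clk=1 e=1
t0.Δ2 g=0 f=0 h=0 a=0 b=1 c=0 d=1 j=0 clk=1 e=1
t1.Δ0 g=0 f=0 h=0 a=0 b=1 c=0 d=1 j=0 clk=1 e=1
t1.Δ1 g=0 f=0 h=0 a=0 b=1 c=0 d=1 j=0 clk=0 e=1
t2.Δ0 g=0 f=0 h=0 a=0 b=1 c=0 d=1 j=0 clk=0 e=1
t2.Δ1 g=0 f=0 h=0 a=0 b=1 c=0 d=1 j=0 clk=1 e=1
t2.Δ2 g=0 f=0 h=1 a=0 b=1 c=0 d=1 j=0 clk=1 e=1
t2.Δ3 g=0 f=1 h=1 a=0 b=1 c=1 d=1 j=1 clk=1 e=1
t2.Δ4 g=1 f=1 h=1 a=0 b=1 c=1 d=1 j=1 clk=1 e=0
t3.Δ0 g=1 f=1 h=1 a=0 b=1 c=1 d=1 j=1 clk=1 e=0
t3.Δ1 g=1 f=1 h=1 a=0 b=1 c=1 d=1 j=1 clk=0 e=0
t4.Δ0 g=1 f=1 h=1 a=0 b=1 c=1 d=1 j=1 clk=0 e=0
t4.Δ1 g=1 f=1 h=1 a=0 b=1 c=1 d=1 j=1 clk=1 e=0
t4.Δ2 g=1 f=1 h=0 a=0 b=1 c=1 d=0 j=1 clk=1 e=0
t4.Δ3 g=1 f=0 h=0 a=0 b=1 c=0 d=0 j=1 clk=1 e=0
t4.Δ4 g=0 f=0 h=0 a=0 b=1 c=0 d=0 j=1 clk=1 e=0
t4.Δ5 g=0 f=0 h=0 a=0 b=1 c=0 d=0 j=0 clk=1 e=0
t4.Δ6 g=0 f=0 h=0 a=0 b=1 c=0 d=0 j=0 clk=1 e=1
t5.Δ0 g=0 f=0 h=0 a=0 b=1 c=0 d=0 j=0 clk=1 e=1
t5.Δ1 g=0 f=0 h=0 a=0 b=1 c=0 d=0 j=0 clk=0 e=1
t6.Δ0 g=0 f=0 h=0 a=0 b=1 c=0 d=0 j=0 clk=0 e=1
t6.Δ1 g=0 f=0 h=0 a=0 b=1 c=0 d=0 j=0 clk=1 e=1
t6.Δ2 g=0 f=0 h=0 a=0 b=1 c=0 d=1 j=0 clk=1 e=1
t7.Δ0 g=0 f=0 h=0 a=0 b=1 c=0 d=1 j=0 clk=1 e=1
t7.Δ1 g=0 f=0 h=0 a=0 b=1 c=0 d=1 j=0 clk=0 e=1
t8.Δ0 g=0 f=0 h=0 a=0 b=1 c=0 d=1 j=0 clk=0 e=1
t8.Δ1 g=0 f=0 h=0 a=0 b=1 c=0 d=1 j=0 clk=1 e=1
t8.Δ2 g=0 f=0 h=1 a=0 b=1 c=0 d=1 j=0 clk=1 e=1
t8.Δ3 g=0 f=1 h=1 a=0 b=1 c=1 d=1 j=1 clk=1 e=1
t8.Δ4 g=1 f=1 h=1 a=0 b=1 c=1 d=1 j=1 clk=1 e=0
t9.Δ0 g=1 f=1 h=1 a=0 b=1 c=1 d=1 j=1 clk=1 e=0
t9.Δ1 g=1 f=1 h=1 a=0 b=1 c=1 d=1 j=1 clk=0 e=0
t10.Δ0 g=1 f=1 h=1 a=0 b=1 c=1 d=1 j=1 clk=0 e=0
t10.Δ1 g=1 f=1 h=1 a=0 b=1 c=1 d=1 j=1 clk=1 e=0
t10.Δ2 g=1 f=1 h=0 a=0 b=1 c=1 d=0 j=1 clk=1 e=0
t10.Δ3 g=1 f=0 h=0 a=0 b=1 c=0 d=0 j=1 clk=1 e=0
t10.Δ4 g=0 f=0 h=0 a=0 b=1 c=0 d=0 j=1 clk=1 e=0
t10.Δ5 g=0 f=0 h=0 a=0 b=1 c=0 d=0 j=0 clk=1 e=0
t10.Δ6 g=0 f=0 h=0 a=0 b=1 c=0 d=0 j=0 clk=1 e=1
t11.Δ0 g=0 f=0 h=0 a=0 b=1 c=0 d=0 j=0 clk=1 e=1
t11.Δ1 g=0 f=0 h=0 a=0 b=1 c=0 d=0 j=0 clk=0 e=1
t12.Δ0 g=0 f=0 h=0 a=0 b=1 c=0 d=0 j=0 clk=0 e=1
t12.Δ1 g=0 f=0 h=0 a=0 b=1 c=0 d=0 j=0 clk=1 e=1
t12.Δ2 g=0 f=0 h=0 a=0 b=1 c=0 d=1 j=0 clk=1 e=1
t13.Δ0 g=0 f=0 h=0 a=0 b=1 c=0 d=1 j=0 clk=1 e=1
t13.Δ1 g=0 f=0 h=0 a=0 b=1 c=0 d=1 j=0 clk=0 e=1
t14.Δ0 g=0 f=0 h=0 a=0 b=1 c=0 d=1 j=0 clk=0 e=1
t14.Δ1 g=0 f=0 h=0 a=0 b=1 c=0 d=1 j=0 clk=1 e=1
t14.Δ2 g=0 f=0 h=1 a=0 b=1 c=0 d=1 j=0 clk=1 e=1
t14.Δ3 g=0 f=1 h=1 a=0 b=1 c=1 d=1 j=1 clk=1 e=1
t14.Δ4 g=1 f=1 h=1 a=0 b=1 c=1 d=1 j=1 clk=1 e=0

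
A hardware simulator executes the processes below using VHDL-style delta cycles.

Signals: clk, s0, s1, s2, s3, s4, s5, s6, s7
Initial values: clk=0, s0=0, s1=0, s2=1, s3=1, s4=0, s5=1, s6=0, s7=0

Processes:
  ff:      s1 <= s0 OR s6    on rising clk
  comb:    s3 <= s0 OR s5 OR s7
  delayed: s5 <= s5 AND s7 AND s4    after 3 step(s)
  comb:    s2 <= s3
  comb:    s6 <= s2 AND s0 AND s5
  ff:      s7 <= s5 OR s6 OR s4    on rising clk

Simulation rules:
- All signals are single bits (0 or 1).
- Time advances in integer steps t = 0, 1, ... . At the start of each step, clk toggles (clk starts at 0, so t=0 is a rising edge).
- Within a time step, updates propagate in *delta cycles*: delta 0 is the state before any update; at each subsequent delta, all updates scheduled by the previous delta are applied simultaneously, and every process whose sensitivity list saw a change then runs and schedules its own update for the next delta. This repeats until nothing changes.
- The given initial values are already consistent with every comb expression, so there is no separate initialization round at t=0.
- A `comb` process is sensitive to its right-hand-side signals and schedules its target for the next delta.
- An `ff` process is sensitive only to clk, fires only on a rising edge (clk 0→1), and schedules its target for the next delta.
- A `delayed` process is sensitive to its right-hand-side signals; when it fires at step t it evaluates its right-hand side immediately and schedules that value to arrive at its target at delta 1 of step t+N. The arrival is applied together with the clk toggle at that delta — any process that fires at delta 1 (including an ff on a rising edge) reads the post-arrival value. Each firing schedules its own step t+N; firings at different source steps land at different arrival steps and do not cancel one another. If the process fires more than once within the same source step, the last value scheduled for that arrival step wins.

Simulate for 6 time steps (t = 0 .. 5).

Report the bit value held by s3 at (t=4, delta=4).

0

[bits: s1,s7,s0,s6,s3,clk,s5,s4,s2]
t=0: Δ0=000010101 Δ1=000011101 Δ2=010011101 | 2Δ
t=1: Δ0=010011101 Δ1=010010101 | 1Δ
t=2: Δ0=010010101 Δ1=010011101 | 1Δ
t=3: Δ0=010011101 Δ1=010010001 | 1Δ
t=4: Δ0=010010001 Δ1=010011001 Δ2=000011001 Δ3=000001001 Δ4=000001000 | 4Δ
t=5: Δ0=000001000 Δ1=000000000 | 1Δ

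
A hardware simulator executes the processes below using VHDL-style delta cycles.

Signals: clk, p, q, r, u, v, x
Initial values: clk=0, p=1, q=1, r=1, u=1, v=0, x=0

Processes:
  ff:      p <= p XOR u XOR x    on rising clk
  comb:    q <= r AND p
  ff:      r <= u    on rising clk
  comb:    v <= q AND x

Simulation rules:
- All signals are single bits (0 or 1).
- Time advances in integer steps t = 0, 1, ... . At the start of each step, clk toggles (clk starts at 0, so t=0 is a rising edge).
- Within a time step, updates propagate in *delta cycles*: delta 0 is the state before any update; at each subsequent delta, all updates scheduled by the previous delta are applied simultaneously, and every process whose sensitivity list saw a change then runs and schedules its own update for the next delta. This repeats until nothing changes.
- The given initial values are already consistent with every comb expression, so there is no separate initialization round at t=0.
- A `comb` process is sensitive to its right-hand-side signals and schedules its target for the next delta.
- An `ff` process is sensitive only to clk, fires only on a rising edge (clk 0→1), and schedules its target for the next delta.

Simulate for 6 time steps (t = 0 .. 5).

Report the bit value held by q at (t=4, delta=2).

t=0 Δ0: x=0 p=1 q=1 u=1 clk=0 v=0 r=1
  Δ1: clk:0→1
  Δ2: p:1→0
  Δ3: q:1→0
  (3Δ to stable)
t=1 Δ0: x=0 p=0 q=0 u=1 clk=1 v=0 r=1
  Δ1: clk:1→0
  (1Δ to stable)
t=2 Δ0: x=0 p=0 q=0 u=1 clk=0 v=0 r=1
  Δ1: clk:0→1
  Δ2: p:0→1
  Δ3: q:0→1
  (3Δ to stable)
t=3 Δ0: x=0 p=1 q=1 u=1 clk=1 v=0 r=1
  Δ1: clk:1→0
  (1Δ to stable)
t=4 Δ0: x=0 p=1 q=1 u=1 clk=0 v=0 r=1
  Δ1: clk:0→1
  Δ2: p:1→0
  Δ3: q:1→0
  (3Δ to stable)
t=5 Δ0: x=0 p=0 q=0 u=1 clk=1 v=0 r=1
  Δ1: clk:1→0
  (1Δ to stable)

1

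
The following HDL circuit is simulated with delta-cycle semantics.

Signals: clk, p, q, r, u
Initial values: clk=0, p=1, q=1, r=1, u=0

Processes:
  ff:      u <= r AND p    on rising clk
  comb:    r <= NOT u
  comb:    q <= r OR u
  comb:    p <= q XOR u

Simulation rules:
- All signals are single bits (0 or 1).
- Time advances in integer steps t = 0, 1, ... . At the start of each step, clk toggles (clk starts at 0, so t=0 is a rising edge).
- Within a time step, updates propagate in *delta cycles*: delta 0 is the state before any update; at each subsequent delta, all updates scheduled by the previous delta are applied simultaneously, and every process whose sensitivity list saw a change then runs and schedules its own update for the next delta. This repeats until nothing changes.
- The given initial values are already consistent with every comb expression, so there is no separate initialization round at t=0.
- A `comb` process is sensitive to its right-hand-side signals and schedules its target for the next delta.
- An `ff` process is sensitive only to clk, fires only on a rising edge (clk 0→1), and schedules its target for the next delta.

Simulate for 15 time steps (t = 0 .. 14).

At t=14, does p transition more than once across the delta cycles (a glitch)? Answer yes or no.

[bits: u,clk,r,q,p]
t=0: Δ0=00111 Δ1=01111 Δ2=11111 Δ3=11010 | 3Δ
t=1: Δ0=11010 Δ1=10010 | 1Δ
t=2: Δ0=10010 Δ1=11010 Δ2=01010 Δ3=01101 Δ4=01110 Δ5=01111 | 5Δ
t=3: Δ0=01111 Δ1=00111 | 1Δ
t=4: Δ0=00111 Δ1=01111 Δ2=11111 Δ3=11010 | 3Δ
t=5: Δ0=11010 Δ1=10010 | 1Δ
t=6: Δ0=10010 Δ1=11010 Δ2=01010 Δ3=01101 Δ4=01110 Δ5=01111 | 5Δ
t=7: Δ0=01111 Δ1=00111 | 1Δ
t=8: Δ0=00111 Δ1=01111 Δ2=11111 Δ3=11010 | 3Δ
t=9: Δ0=11010 Δ1=10010 | 1Δ
t=10: Δ0=10010 Δ1=11010 Δ2=01010 Δ3=01101 Δ4=01110 Δ5=01111 | 5Δ
t=11: Δ0=01111 Δ1=00111 | 1Δ
t=12: Δ0=00111 Δ1=01111 Δ2=11111 Δ3=11010 | 3Δ
t=13: Δ0=11010 Δ1=10010 | 1Δ
t=14: Δ0=10010 Δ1=11010 Δ2=01010 Δ3=01101 Δ4=01110 Δ5=01111 | 5Δ

yes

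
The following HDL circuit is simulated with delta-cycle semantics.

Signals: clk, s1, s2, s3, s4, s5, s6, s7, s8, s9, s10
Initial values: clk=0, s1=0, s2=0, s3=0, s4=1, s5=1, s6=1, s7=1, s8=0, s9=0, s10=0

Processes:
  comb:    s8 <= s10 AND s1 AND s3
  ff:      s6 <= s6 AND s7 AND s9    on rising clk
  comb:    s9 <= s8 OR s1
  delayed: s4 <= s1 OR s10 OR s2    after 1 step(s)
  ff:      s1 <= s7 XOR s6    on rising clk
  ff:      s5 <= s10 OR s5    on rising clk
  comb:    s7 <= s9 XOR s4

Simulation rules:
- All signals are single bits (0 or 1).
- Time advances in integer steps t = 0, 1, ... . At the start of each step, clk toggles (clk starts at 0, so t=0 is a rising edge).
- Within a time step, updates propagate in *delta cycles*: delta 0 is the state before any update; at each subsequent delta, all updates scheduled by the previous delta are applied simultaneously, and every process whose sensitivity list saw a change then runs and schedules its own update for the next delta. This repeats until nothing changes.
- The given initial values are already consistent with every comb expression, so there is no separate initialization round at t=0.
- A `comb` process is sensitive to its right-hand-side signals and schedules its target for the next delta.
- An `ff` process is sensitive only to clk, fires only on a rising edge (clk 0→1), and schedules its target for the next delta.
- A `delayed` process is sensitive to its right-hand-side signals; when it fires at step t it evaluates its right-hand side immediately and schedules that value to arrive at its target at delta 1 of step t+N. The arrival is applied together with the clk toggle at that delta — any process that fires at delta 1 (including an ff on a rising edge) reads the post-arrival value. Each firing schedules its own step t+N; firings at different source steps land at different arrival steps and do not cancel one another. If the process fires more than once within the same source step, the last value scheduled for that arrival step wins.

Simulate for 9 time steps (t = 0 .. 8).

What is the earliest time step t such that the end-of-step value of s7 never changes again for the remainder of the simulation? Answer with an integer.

t=0 Δ0: clk=0 s9=0 s10=0 s5=1 s1=0 s2=0 s7=1 s3=0 s4=1 s8=0 s6=1
  Δ1: clk:0→1
  Δ2: s6:1→0
  (2Δ to stable)
t=1 Δ0: clk=1 s9=0 s10=0 s5=1 s1=0 s2=0 s7=1 s3=0 s4=1 s8=0 s6=0
  Δ1: clk:1→0
  (1Δ to stable)
t=2 Δ0: clk=0 s9=0 s10=0 s5=1 s1=0 s2=0 s7=1 s3=0 s4=1 s8=0 s6=0
  Δ1: clk:0→1
  Δ2: s1:0→1
  Δ3: s9:0→1
  Δ4: s7:1→0
  (4Δ to stable)
t=3 Δ0: clk=1 s9=1 s10=0 s5=1 s1=1 s2=0 s7=0 s3=0 s4=1 s8=0 s6=0
  Δ1: clk:1→0
  (1Δ to stable)
t=4 Δ0: clk=0 s9=1 s10=0 s5=1 s1=1 s2=0 s7=0 s3=0 s4=1 s8=0 s6=0
  Δ1: clk:0→1
  Δ2: s1:1→0
  Δ3: s9:1→0
  Δ4: s7:0→1
  (4Δ to stable)
t=5 Δ0: clk=1 s9=0 s10=0 s5=1 s1=0 s2=0 s7=1 s3=0 s4=1 s8=0 s6=0
  Δ1: clk:1→0, s4:1→0
  Δ2: s7:1→0
  (2Δ to stable)
t=6 Δ0: clk=0 s9=0 s10=0 s5=1 s1=0 s2=0 s7=0 s3=0 s4=0 s8=0 s6=0
  Δ1: clk:0→1
  (1Δ to stable)
t=7 Δ0: clk=1 s9=0 s10=0 s5=1 s1=0 s2=0 s7=0 s3=0 s4=0 s8=0 s6=0
  Δ1: clk:1→0
  (1Δ to stable)
t=8 Δ0: clk=0 s9=0 s10=0 s5=1 s1=0 s2=0 s7=0 s3=0 s4=0 s8=0 s6=0
  Δ1: clk:0→1
  (1Δ to stable)

5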